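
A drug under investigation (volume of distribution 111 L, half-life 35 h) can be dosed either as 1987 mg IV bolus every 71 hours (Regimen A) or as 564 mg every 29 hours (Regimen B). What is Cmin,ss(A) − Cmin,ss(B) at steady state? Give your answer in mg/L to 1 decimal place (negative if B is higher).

-0.7 mg/L

Regimen A: f = (1/2)^(71/35) ≈ 0.2451; Cmin,ss = (1987/111)·f/(1−f) ≈ 5.812 mg/L.
Regimen B: f = (1/2)^(29/35) ≈ 0.5631; Cmin,ss = (564/111)·f/(1−f) ≈ 6.549 mg/L.
Difference ≈ 5.812 − 6.549 ≈ -0.737 mg/L.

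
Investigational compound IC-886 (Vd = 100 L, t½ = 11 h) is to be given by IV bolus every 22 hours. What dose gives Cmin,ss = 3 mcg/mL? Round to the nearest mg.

τ/t½ = 22/11 ≈ 2, so f = (1/2)^(22/11) ≈ 0.250000.
Cmin,ss = (D/Vd)·f/(1−f), so D = Cmin,ss·Vd·(1−f)/f.
D = 3 × 100 × (1−f)/f ≈ 3 × 100 × 3.00000 ≈ 900.00 mg.

900 mg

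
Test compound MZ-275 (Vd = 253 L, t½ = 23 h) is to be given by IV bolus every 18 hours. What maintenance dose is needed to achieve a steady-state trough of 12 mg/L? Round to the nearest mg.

2187 mg

τ/t½ = 18/23 ≈ 0.78261, so f = (1/2)^(18/23) ≈ 0.581315.
Cmin,ss = (D/Vd)·f/(1−f), so D = Cmin,ss·Vd·(1−f)/f.
D = 12 × 253 × (1−f)/f ≈ 12 × 253 × 0.72024 ≈ 2186.65 mg.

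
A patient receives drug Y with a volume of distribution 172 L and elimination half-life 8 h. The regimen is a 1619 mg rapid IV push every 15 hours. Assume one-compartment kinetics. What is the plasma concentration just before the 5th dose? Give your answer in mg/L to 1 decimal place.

f = (1/2)^(τ/t½) = (1/2)^(15/8) ≈ 0.2726.
C₀ = D/Vd = 1619/172 ≈ 9.413 mg/L.
Before the 5th dose, 4 doses have been given. Superposition: Cmin = C₀·(f + f² + … + f^4).
≈ 9.413 × (0.2726 + 0.0743 + 0.0203 + 0.0055) ≈ 9.413 × 0.3727 ≈ 3.508 mg/L.

3.5 mg/L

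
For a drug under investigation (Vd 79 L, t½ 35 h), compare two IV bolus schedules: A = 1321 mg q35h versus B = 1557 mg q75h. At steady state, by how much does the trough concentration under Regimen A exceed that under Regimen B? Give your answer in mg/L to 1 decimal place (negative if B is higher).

Regimen A: f = (1/2)^(35/35) ≈ 0.5000; Cmin,ss = (1321/79)·f/(1−f) ≈ 16.722 mg/L.
Regimen B: f = (1/2)^(75/35) ≈ 0.2264; Cmin,ss = (1557/79)·f/(1−f) ≈ 5.768 mg/L.
Difference ≈ 16.722 − 5.768 ≈ 10.954 mg/L.

11.0 mg/L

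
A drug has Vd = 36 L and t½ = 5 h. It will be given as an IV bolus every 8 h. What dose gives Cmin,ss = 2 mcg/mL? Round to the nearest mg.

146 mg

τ/t½ = 8/5 ≈ 1.6, so f = (1/2)^(8/5) ≈ 0.329877.
Cmin,ss = (D/Vd)·f/(1−f), so D = Cmin,ss·Vd·(1−f)/f.
D = 2 × 36 × (1−f)/f ≈ 2 × 36 × 2.03143 ≈ 146.26 mg.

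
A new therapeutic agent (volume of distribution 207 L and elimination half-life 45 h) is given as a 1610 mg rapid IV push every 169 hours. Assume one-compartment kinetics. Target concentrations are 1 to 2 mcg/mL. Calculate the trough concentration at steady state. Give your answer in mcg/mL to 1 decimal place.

0.6 mcg/mL

τ/t½ = 169/45 ≈ 3.7556, so fraction remaining f = (1/2)^(169/45) ≈ 0.0740.
Each bolus raises the concentration by D/Vd = 1610/207 ≈ 7.778 mcg/mL.
Steady-state trough Cmin,ss = C₀·f/(1−f) ≈ 7.778 × 0.0740/0.9260 ≈ 0.622 mcg/mL.
Trough 0.6 mcg/mL vs MEC 1 mcg/mL: subtherapeutic.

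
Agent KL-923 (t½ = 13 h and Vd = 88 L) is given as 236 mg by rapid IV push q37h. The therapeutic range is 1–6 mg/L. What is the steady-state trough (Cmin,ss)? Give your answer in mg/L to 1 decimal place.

0.4 mg/L

τ/t½ = 37/13 ≈ 2.8462, so fraction remaining f = (1/2)^(37/13) ≈ 0.1391.
Accumulation ratio R = 1/(1 − f) ≈ 1/0.8609 ≈ 1.1616.
Each bolus raises the concentration by D/Vd = 236/88 ≈ 2.682 mg/L.
Cmax,ss = C₀/(1 − f) ≈ 2.682/0.8609 ≈ 3.115 mg/L.
Steady-state trough Cmin,ss = Cmax,ss·f ≈ 3.115 × 0.1391 ≈ 0.433 mg/L.
Trough 0.4 mg/L vs MEC 1 mg/L: subtherapeutic.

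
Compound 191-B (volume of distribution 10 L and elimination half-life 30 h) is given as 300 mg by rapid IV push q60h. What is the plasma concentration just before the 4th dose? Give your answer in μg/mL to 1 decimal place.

f = (1/2)^(τ/t½) = (1/2)^(60/30) ≈ 0.2500.
C₀ = D/Vd = 300/10 ≈ 30.000 μg/mL.
Before the 4th dose, 3 doses have been given. Superposition: Cmin = C₀·(f + f² + … + f^3).
≈ 30.000 × (0.2500 + 0.0625 + 0.0156) ≈ 30.000 × 0.3281 ≈ 9.843 μg/mL.

9.8 μg/mL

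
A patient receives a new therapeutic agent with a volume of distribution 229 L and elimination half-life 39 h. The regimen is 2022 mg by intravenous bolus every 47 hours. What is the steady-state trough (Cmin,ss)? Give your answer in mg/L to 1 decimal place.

6.8 mg/L

k = ln2/t½ = ln2/39 ≈ 0.017773 h⁻¹; fraction remaining f = e^(−kτ) = e^(−0.017773×47) ≈ 0.4337.
At steady state, accumulation factor R = 1/(1 − e^(−kτ)) ≈ 1.7658.
Single-dose peak C₀ = D/Vd = 2022/229 ≈ 8.830 mg/L.
Cmax,ss = C₀/(1 − f) ≈ 8.830/0.5663 ≈ 15.592 mg/L.
Steady-state trough Cmin,ss = Cmax,ss·f ≈ 15.592 × 0.4337 ≈ 6.762 mg/L.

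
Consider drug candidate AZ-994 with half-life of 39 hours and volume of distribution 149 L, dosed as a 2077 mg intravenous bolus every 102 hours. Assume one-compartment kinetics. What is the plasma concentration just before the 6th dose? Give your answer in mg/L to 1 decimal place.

f = (1/2)^(τ/t½) = (1/2)^(102/39) ≈ 0.1632.
C₀ = D/Vd = 2077/149 ≈ 13.940 mg/L.
Before the 6th dose, 5 doses have been given. Superposition: Cmin = C₀·(f + f² + … + f^5).
≈ 13.940 × (0.1632 + 0.0266 + 0.0043 + 0.0007 + 0.0001) ≈ 13.940 × 0.1949 ≈ 2.717 mg/L.

2.7 mg/L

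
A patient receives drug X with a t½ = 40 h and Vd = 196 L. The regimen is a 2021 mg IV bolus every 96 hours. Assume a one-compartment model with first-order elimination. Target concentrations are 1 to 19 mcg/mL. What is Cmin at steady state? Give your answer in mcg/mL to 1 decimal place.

k = ln2/t½ = ln2/40 ≈ 0.017329 h⁻¹; fraction remaining f = e^(−kτ) = e^(−0.017329×96) ≈ 0.1895.
At steady state, accumulation factor R = 1/(1 − e^(−kτ)) ≈ 1.2338.
Single-dose peak C₀ = D/Vd = 2021/196 ≈ 10.311 mcg/mL.
Cmax,ss = C₀/(1 − f) ≈ 10.311/0.8105 ≈ 12.722 mcg/mL.
Steady-state trough Cmin,ss = Cmax,ss·f ≈ 12.722 × 0.1895 ≈ 2.411 mcg/mL.
Trough 2.4 mcg/mL vs MEC 1 mcg/mL: adequate.

2.4 mcg/mL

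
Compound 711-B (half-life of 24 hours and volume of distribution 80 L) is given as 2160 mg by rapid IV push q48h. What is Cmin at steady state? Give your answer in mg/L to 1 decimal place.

The dosing interval is 2 half-lives, so f = 2^(−2) = 0.25.
At steady state, R = 1/(1 − 0.25) = 4/3.
Single-dose peak C₀ = D/Vd = 2160/80 = 27 mg/L.
Steady-state peak Cmax,ss = C₀·R = 27 × 4/3 ≈ 36.000 mg/L.
Steady-state trough Cmin,ss = Cmax,ss·f ≈ 36.000 × 0.25 ≈ 9.000 mg/L.

9.0 mg/L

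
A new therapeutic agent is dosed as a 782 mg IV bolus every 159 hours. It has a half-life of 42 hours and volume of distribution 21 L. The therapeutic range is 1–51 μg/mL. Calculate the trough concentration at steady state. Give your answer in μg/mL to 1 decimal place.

τ/t½ = 159/42 ≈ 3.7857, so fraction remaining f = (1/2)^(159/42) ≈ 0.0725.
At steady state, accumulation factor R = 1/(1 − e^(−kτ)) ≈ 1.0782.
Each bolus raises the concentration by D/Vd = 782/21 ≈ 37.238 μg/mL.
Cmax,ss = C₀/(1 − f) ≈ 37.238/0.9275 ≈ 40.149 μg/mL.
Steady-state trough Cmin,ss = Cmax,ss·f ≈ 40.149 × 0.0725 ≈ 2.911 μg/mL.
Trough 2.9 μg/mL vs MEC 1 μg/mL: adequate.

2.9 μg/mL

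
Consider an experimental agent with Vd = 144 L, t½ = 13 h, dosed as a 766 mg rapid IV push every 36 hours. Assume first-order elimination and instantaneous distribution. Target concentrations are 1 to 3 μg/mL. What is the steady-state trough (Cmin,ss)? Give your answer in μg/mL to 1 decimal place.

k = ln2/t½ = ln2/13 ≈ 0.053319 h⁻¹; fraction remaining f = e^(−kτ) = e^(−0.053319×36) ≈ 0.1467.
At steady state, accumulation factor R = 1/(1 − e^(−kτ)) ≈ 1.1719.
Single-dose peak C₀ = D/Vd = 766/144 ≈ 5.319 μg/mL.
Steady-state peak Cmax,ss = C₀·R ≈ 5.319 × 1.1719 ≈ 6.233 μg/mL.
One interval later, Cmin,ss = Cmax,ss·e^(−kτ) ≈ 6.233 × 0.1467 ≈ 0.914 μg/mL.
Trough 0.9 μg/mL vs MEC 1 μg/mL: subtherapeutic.

0.9 μg/mL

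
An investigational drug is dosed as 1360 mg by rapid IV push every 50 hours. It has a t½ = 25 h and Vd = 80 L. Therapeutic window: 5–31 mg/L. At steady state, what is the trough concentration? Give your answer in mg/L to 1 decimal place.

τ = 50 h = 2 half-lives, so f = (1/2)^2 = 0.25.
At steady state, R = 1/(1 − 0.25) = 4/3.
Single-dose peak C₀ = D/Vd = 1360/80 = 17 mg/L.
Steady-state peak Cmax,ss = C₀·R = 17 × 4/3 ≈ 22.667 mg/L.
Steady-state trough Cmin,ss = Cmax,ss·f ≈ 22.667 × 0.25 ≈ 5.667 mg/L.
Trough 5.7 mg/L vs MEC 5 mg/L: adequate.

5.7 mg/L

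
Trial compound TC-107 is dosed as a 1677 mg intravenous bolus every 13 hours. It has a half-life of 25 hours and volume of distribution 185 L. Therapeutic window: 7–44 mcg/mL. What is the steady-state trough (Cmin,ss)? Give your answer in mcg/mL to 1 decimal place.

20.9 mcg/mL

τ/t½ = 13/25 ≈ 0.52, so fraction remaining f = (1/2)^(13/25) ≈ 0.6974.
Accumulation ratio R = 1/(1 − f) ≈ 1/0.3026 ≈ 3.3047.
Each bolus raises the concentration by D/Vd = 1677/185 ≈ 9.065 mcg/mL.
Cmax,ss = C₀/(1 − f) ≈ 9.065/0.3026 ≈ 29.957 mcg/mL.
One interval later, Cmin,ss = Cmax,ss·e^(−kτ) ≈ 29.957 × 0.6974 ≈ 20.892 mcg/mL.
Trough 20.9 mcg/mL vs MEC 7 mcg/mL: adequate.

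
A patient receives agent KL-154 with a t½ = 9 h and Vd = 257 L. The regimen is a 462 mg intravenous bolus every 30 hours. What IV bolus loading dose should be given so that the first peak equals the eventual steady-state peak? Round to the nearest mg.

513 mg

f = (1/2)^(30/9) ≈ 0.099213; accumulation ratio R = 1/(1−f) ≈ 1.11014.
Loading dose to hit Cmax,ss on first dose: D_load = D_maint·R ≈ 462 × 1.11014 ≈ 512.88 mg.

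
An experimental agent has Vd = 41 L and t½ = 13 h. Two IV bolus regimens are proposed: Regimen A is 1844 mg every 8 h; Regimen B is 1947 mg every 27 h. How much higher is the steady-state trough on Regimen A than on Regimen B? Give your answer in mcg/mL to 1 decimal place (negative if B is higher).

69.8 mcg/mL

Regimen A: f = (1/2)^(8/13) ≈ 0.6528; Cmin,ss = (1844/41)·f/(1−f) ≈ 84.562 mcg/mL.
Regimen B: f = (1/2)^(27/13) ≈ 0.2370; Cmin,ss = (1947/41)·f/(1−f) ≈ 14.750 mcg/mL.
Difference ≈ 84.562 − 14.750 ≈ 69.812 mcg/mL.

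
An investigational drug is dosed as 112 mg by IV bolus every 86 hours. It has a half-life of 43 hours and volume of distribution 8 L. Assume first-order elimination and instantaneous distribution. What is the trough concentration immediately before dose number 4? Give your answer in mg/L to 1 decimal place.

f = (1/2)^(τ/t½) = (1/2)^(86/43) ≈ 0.2500.
C₀ = D/Vd = 112/8 ≈ 14.000 mg/L.
Before the 4th dose, 3 doses have been given. Superposition: Cmin = C₀·(f + f² + … + f^3).
≈ 14.000 × (0.2500 + 0.0625 + 0.0156) ≈ 14.000 × 0.3281 ≈ 4.593 mg/L.

4.6 mg/L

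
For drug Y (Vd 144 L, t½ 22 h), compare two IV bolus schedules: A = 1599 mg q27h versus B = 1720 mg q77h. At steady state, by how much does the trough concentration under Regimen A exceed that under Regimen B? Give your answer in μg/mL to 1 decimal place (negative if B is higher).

Regimen A: f = (1/2)^(27/22) ≈ 0.4271; Cmin,ss = (1599/144)·f/(1−f) ≈ 8.278 μg/mL.
Regimen B: f = (1/2)^(77/22) ≈ 0.0884; Cmin,ss = (1720/144)·f/(1−f) ≈ 1.158 μg/mL.
Difference ≈ 8.278 − 1.158 ≈ 7.120 μg/mL.

7.1 μg/mL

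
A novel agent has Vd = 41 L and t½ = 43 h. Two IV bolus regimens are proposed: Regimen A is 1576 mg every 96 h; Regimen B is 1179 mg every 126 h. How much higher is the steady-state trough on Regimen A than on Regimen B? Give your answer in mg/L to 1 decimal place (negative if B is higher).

Regimen A: f = (1/2)^(96/43) ≈ 0.2128; Cmin,ss = (1576/41)·f/(1−f) ≈ 10.391 mg/L.
Regimen B: f = (1/2)^(126/43) ≈ 0.1312; Cmin,ss = (1179/41)·f/(1−f) ≈ 4.343 mg/L.
Difference ≈ 10.391 − 4.343 ≈ 6.048 mg/L.

6.0 mg/L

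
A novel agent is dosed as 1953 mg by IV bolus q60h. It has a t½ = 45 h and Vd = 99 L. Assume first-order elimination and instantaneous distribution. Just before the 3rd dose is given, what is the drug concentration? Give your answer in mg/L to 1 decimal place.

10.9 mg/L

f = (1/2)^(τ/t½) = (1/2)^(60/45) ≈ 0.3969.
C₀ = D/Vd = 1953/99 ≈ 19.727 mg/L.
Before the 3rd dose, 2 doses have been given. Superposition: Cmin = C₀·(f + f²).
≈ 19.727 × (0.3969 + 0.1575) ≈ 19.727 × 0.5544 ≈ 10.937 mg/L.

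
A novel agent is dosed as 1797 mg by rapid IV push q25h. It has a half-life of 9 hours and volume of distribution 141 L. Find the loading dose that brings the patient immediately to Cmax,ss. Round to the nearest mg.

f = (1/2)^(25/9) ≈ 0.145816; accumulation ratio R = 1/(1−f) ≈ 1.17071.
Loading dose to hit Cmax,ss on first dose: D_load = D_maint·R ≈ 1797 × 1.17071 ≈ 2103.77 mg.

2104 mg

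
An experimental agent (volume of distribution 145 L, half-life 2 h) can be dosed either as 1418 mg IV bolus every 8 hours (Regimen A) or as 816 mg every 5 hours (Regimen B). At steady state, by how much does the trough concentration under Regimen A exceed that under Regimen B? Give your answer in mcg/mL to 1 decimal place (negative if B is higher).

Regimen A: f = (1/2)^(8/2) ≈ 0.0625; Cmin,ss = (1418/145)·f/(1−f) ≈ 0.652 mcg/mL.
Regimen B: f = (1/2)^(5/2) ≈ 0.1768; Cmin,ss = (816/145)·f/(1−f) ≈ 1.209 mcg/mL.
Difference ≈ 0.652 − 1.209 ≈ -0.557 mcg/mL.

-0.6 mcg/mL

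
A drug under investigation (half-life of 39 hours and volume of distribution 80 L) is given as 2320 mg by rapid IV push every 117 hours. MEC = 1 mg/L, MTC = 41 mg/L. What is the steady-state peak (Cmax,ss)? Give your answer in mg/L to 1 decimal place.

The dosing interval is 3 half-lives, so f = 2^(−3) = 0.125.
At steady state, R = 1/(1 − 0.125) = 8/7.
Single-dose peak C₀ = D/Vd = 2320/80 = 29 mg/L.
Steady-state peak Cmax,ss = C₀·R = 29 × 8/7 ≈ 33.143 mg/L.
Peak 33.1 mg/L vs MTC 41 mg/L: below toxic threshold.

33.1 mg/L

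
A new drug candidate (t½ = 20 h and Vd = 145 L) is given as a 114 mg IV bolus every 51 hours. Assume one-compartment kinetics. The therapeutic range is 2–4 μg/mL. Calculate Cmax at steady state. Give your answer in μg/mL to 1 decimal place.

0.9 μg/mL

Over one 51-h interval, 51/20 ≈ 2.55 half-lives elapse, leaving f ≈ 0.1708 of each dose.
Accumulation ratio R = 1/(1 − f) ≈ 1/0.8292 ≈ 1.2060.
Each bolus raises the concentration by D/Vd = 114/145 ≈ 0.786 μg/mL.
Steady-state peak Cmax,ss = C₀·R ≈ 0.786 × 1.2060 ≈ 0.948 μg/mL.
Peak 0.9 μg/mL vs MTC 4 μg/mL: below toxic threshold.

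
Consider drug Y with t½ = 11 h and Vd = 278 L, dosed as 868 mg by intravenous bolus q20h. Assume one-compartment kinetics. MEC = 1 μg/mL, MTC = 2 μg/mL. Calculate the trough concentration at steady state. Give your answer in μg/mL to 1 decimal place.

τ/t½ = 20/11 ≈ 1.8182, so fraction remaining f = (1/2)^(20/11) ≈ 0.2836.
Accumulation ratio R = 1/(1 − f) ≈ 1/0.7164 ≈ 1.3959.
Each bolus raises the concentration by D/Vd = 868/278 ≈ 3.122 μg/mL.
Cmax,ss = C₀/(1 − f) ≈ 3.122/0.7164 ≈ 4.358 μg/mL.
Steady-state trough Cmin,ss = Cmax,ss·f ≈ 4.358 × 0.2836 ≈ 1.236 μg/mL.
Trough 1.2 μg/mL vs MEC 1 μg/mL: adequate.

1.2 μg/mL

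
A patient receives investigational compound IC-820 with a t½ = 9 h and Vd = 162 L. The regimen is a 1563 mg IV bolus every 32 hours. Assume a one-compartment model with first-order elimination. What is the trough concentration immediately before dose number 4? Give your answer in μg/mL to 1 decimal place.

f = (1/2)^(τ/t½) = (1/2)^(32/9) ≈ 0.0850.
C₀ = D/Vd = 1563/162 ≈ 9.648 μg/mL.
Before the 4th dose, 3 doses have been given. Superposition: Cmin = C₀·(f + f² + … + f^3).
≈ 9.648 × (0.0850 + 0.0072 + 0.0006) ≈ 9.648 × 0.0928 ≈ 0.895 μg/mL.

0.9 μg/mL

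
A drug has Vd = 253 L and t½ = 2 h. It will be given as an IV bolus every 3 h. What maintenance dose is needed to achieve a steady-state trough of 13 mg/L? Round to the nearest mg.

τ/t½ = 3/2 ≈ 1.5, so f = (1/2)^(3/2) ≈ 0.353553.
Cmin,ss = (D/Vd)·f/(1−f), so D = Cmin,ss·Vd·(1−f)/f.
D = 13 × 253 × (1−f)/f ≈ 13 × 253 × 1.82843 ≈ 6013.71 mg.

6014 mg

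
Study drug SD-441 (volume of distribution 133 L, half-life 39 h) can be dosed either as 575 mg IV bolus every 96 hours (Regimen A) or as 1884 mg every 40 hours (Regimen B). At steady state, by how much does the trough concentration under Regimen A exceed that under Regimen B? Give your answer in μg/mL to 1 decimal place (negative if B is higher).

Regimen A: f = (1/2)^(96/39) ≈ 0.1816; Cmin,ss = (575/133)·f/(1−f) ≈ 0.959 μg/mL.
Regimen B: f = (1/2)^(40/39) ≈ 0.4912; Cmin,ss = (1884/133)·f/(1−f) ≈ 13.675 μg/mL.
Difference ≈ 0.959 − 13.675 ≈ -12.716 μg/mL.

-12.7 μg/mL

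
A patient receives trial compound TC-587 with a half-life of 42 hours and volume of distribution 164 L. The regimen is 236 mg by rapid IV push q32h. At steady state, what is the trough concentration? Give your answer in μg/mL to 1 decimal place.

Over one 32-h interval, 32/42 ≈ 0.7619 half-lives elapse, leaving f ≈ 0.5897 of each dose.
Single-dose peak C₀ = D/Vd = 236/164 ≈ 1.439 μg/mL.
Steady-state trough Cmin,ss = C₀·f/(1−f) ≈ 1.439 × 0.5897/0.4103 ≈ 2.068 μg/mL.

2.1 μg/mL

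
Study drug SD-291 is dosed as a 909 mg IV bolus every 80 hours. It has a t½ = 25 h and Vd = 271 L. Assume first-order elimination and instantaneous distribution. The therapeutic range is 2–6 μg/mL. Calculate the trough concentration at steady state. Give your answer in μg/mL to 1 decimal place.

0.4 μg/mL

k = ln2/t½ = ln2/25 ≈ 0.027726 h⁻¹; fraction remaining f = e^(−kτ) = e^(−0.027726×80) ≈ 0.1088.
Each bolus raises the concentration by D/Vd = 909/271 ≈ 3.354 μg/mL.
Steady-state trough Cmin,ss = C₀·f/(1−f) ≈ 3.354 × 0.1088/0.8912 ≈ 0.409 μg/mL.
Trough 0.4 μg/mL vs MEC 2 μg/mL: subtherapeutic.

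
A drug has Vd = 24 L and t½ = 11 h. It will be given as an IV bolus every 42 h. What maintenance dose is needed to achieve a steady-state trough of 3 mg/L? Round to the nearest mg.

τ/t½ = 42/11 ≈ 3.8182, so f = (1/2)^(42/11) ≈ 0.070895.
Cmin,ss = (D/Vd)·f/(1−f), so D = Cmin,ss·Vd·(1−f)/f.
D = 3 × 24 × (1−f)/f ≈ 3 × 24 × 13.10537 ≈ 943.59 mg.

944 mg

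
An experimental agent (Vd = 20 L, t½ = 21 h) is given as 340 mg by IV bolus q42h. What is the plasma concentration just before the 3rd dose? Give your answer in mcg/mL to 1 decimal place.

5.3 mcg/mL

f = (1/2)^(τ/t½) = (1/2)^(42/21) ≈ 0.2500.
C₀ = D/Vd = 340/20 ≈ 17.000 mcg/mL.
Before the 3rd dose, 2 doses have been given. Superposition: Cmin = C₀·(f + f²).
≈ 17.000 × (0.2500 + 0.0625) ≈ 17.000 × 0.3125 ≈ 5.312 mcg/mL.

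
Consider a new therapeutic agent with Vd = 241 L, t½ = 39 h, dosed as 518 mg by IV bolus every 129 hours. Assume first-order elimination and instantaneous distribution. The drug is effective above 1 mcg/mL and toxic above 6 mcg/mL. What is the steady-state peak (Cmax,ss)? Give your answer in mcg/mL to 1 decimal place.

k = ln2/t½ = ln2/39 ≈ 0.017773 h⁻¹; fraction remaining f = e^(−kτ) = e^(−0.017773×129) ≈ 0.1010.
At steady state, accumulation factor R = 1/(1 − e^(−kτ)) ≈ 1.1123.
Single-dose peak C₀ = D/Vd = 518/241 ≈ 2.149 mcg/mL.
Cmax,ss = C₀/(1 − f) ≈ 2.149/0.8990 ≈ 2.390 mcg/mL.
Peak 2.4 mcg/mL vs MTC 6 mcg/mL: below toxic threshold.

2.4 mcg/mL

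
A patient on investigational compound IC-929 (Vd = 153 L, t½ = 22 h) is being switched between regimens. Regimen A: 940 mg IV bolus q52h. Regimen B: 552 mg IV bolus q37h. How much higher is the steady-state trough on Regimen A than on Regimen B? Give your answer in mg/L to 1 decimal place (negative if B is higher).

-0.2 mg/L

Regimen A: f = (1/2)^(52/22) ≈ 0.1943; Cmin,ss = (940/153)·f/(1−f) ≈ 1.482 mg/L.
Regimen B: f = (1/2)^(37/22) ≈ 0.3117; Cmin,ss = (552/153)·f/(1−f) ≈ 1.634 mg/L.
Difference ≈ 1.482 − 1.634 ≈ -0.152 mg/L.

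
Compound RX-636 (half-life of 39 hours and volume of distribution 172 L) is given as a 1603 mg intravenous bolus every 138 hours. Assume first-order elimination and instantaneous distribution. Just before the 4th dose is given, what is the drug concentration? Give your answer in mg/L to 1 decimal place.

0.9 mg/L

f = (1/2)^(τ/t½) = (1/2)^(138/39) ≈ 0.0861.
C₀ = D/Vd = 1603/172 ≈ 9.320 mg/L.
Before the 4th dose, 3 doses have been given. Superposition: Cmin = C₀·(f + f² + … + f^3).
≈ 9.320 × (0.0861 + 0.0074 + 0.0006) ≈ 9.320 × 0.0941 ≈ 0.877 mg/L.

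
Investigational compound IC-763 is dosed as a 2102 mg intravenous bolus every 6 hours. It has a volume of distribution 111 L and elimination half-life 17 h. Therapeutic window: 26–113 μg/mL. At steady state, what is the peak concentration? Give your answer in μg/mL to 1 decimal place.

Over one 6-h interval, 6/17 ≈ 0.35294 half-lives elapse, leaving f ≈ 0.7830 of each dose.
At steady state, accumulation factor R = 1/(1 − e^(−kτ)) ≈ 4.6083.
Each bolus raises the concentration by D/Vd = 2102/111 ≈ 18.937 μg/mL.
Steady-state peak Cmax,ss = C₀·R ≈ 18.937 × 4.6083 ≈ 87.267 μg/mL.
Peak 87.3 μg/mL vs MTC 113 μg/mL: below toxic threshold.

87.3 μg/mL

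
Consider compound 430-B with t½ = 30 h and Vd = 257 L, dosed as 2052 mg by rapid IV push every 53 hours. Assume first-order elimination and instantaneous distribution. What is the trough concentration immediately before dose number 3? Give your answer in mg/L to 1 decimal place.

f = (1/2)^(τ/t½) = (1/2)^(53/30) ≈ 0.2939.
C₀ = D/Vd = 2052/257 ≈ 7.984 mg/L.
Before the 3rd dose, 2 doses have been given. Superposition: Cmin = C₀·(f + f²).
≈ 7.984 × (0.2939 + 0.0864) ≈ 7.984 × 0.3803 ≈ 3.036 mg/L.

3.0 mg/L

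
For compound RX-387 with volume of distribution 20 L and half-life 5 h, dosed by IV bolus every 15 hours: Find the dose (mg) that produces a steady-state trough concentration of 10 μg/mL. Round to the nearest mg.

τ/t½ = 15/5 ≈ 3, so f = (1/2)^(15/5) ≈ 0.125000.
Cmin,ss = (D/Vd)·f/(1−f), so D = Cmin,ss·Vd·(1−f)/f.
D = 10 × 20 × (1−f)/f ≈ 10 × 20 × 7.00000 ≈ 1400.00 mg.

1400 mg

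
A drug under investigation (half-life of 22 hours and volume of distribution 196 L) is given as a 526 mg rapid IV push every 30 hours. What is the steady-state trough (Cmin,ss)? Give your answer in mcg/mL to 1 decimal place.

k = ln2/t½ = ln2/22 ≈ 0.031507 h⁻¹; fraction remaining f = e^(−kτ) = e^(−0.031507×30) ≈ 0.3886.
Each bolus raises the concentration by D/Vd = 526/196 ≈ 2.684 mcg/mL.
Steady-state trough Cmin,ss = C₀·f/(1−f) ≈ 2.684 × 0.3886/0.6114 ≈ 1.706 mcg/mL.

1.7 mcg/mL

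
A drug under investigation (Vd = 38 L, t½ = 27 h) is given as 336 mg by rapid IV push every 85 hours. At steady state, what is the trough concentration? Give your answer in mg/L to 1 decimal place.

1.1 mg/L

Over one 85-h interval, 85/27 ≈ 3.1481 half-lives elapse, leaving f ≈ 0.1128 of each dose.
Accumulation ratio R = 1/(1 − f) ≈ 1/0.8872 ≈ 1.1271.
Each bolus raises the concentration by D/Vd = 336/38 ≈ 8.842 mg/L.
Steady-state peak Cmax,ss = C₀·R ≈ 8.842 × 1.1271 ≈ 9.966 mg/L.
One interval later, Cmin,ss = Cmax,ss·e^(−kτ) ≈ 9.966 × 0.1128 ≈ 1.124 mg/L.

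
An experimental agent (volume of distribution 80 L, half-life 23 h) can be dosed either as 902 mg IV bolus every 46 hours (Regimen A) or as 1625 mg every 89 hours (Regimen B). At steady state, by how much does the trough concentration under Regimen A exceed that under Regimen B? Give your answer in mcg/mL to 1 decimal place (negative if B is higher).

Regimen A: f = (1/2)^(46/23) ≈ 0.2500; Cmin,ss = (902/80)·f/(1−f) ≈ 3.758 mcg/mL.
Regimen B: f = (1/2)^(89/23) ≈ 0.0684; Cmin,ss = (1625/80)·f/(1−f) ≈ 1.491 mcg/mL.
Difference ≈ 3.758 − 1.491 ≈ 2.267 mcg/mL.

2.3 mcg/mL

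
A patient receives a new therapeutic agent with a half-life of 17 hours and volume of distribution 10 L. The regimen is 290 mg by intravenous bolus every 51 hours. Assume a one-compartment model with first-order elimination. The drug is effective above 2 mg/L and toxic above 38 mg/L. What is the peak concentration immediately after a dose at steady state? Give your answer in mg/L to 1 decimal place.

33.1 mg/L

τ = 51 h = 3 half-lives, so f = (1/2)^3 = 0.125.
Accumulation ratio R = 1/(1 − f) = 1/0.875 = 8/7.
Single-dose peak C₀ = D/Vd = 290/10 = 29 mg/L.
Steady-state peak Cmax,ss = C₀·R = 29 × 8/7 ≈ 33.143 mg/L.
Peak 33.1 mg/L vs MTC 38 mg/L: below toxic threshold.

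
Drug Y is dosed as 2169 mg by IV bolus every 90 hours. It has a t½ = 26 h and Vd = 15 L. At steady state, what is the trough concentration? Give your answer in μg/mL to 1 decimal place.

14.4 μg/mL

Over one 90-h interval, 90/26 ≈ 3.4615 half-lives elapse, leaving f ≈ 0.0908 of each dose.
At steady state, accumulation factor R = 1/(1 − e^(−kτ)) ≈ 1.0999.
Single-dose peak C₀ = D/Vd = 2169/15 ≈ 144.600 μg/mL.
Steady-state peak Cmax,ss = C₀·R ≈ 144.600 × 1.0999 ≈ 159.046 μg/mL.
Steady-state trough Cmin,ss = Cmax,ss·f ≈ 159.046 × 0.0908 ≈ 14.441 μg/mL.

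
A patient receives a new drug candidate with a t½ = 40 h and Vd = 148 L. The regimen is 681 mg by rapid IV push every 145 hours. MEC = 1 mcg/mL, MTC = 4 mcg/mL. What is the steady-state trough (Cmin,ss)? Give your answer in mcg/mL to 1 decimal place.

0.4 mcg/mL

Over one 145-h interval, 145/40 ≈ 3.625 half-lives elapse, leaving f ≈ 0.0811 of each dose.
Accumulation ratio R = 1/(1 − f) ≈ 1/0.9189 ≈ 1.0883.
Each bolus raises the concentration by D/Vd = 681/148 ≈ 4.601 mcg/mL.
Steady-state peak Cmax,ss = C₀·R ≈ 4.601 × 1.0883 ≈ 5.007 mcg/mL.
One interval later, Cmin,ss = Cmax,ss·e^(−kτ) ≈ 5.007 × 0.0811 ≈ 0.406 mcg/mL.
Trough 0.4 mcg/mL vs MEC 1 mcg/mL: subtherapeutic.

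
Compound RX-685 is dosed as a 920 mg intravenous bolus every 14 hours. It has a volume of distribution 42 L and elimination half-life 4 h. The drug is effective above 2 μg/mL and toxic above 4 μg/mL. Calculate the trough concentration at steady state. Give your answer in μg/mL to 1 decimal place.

2.1 μg/mL

k = ln2/t½ = ln2/4 ≈ 0.173287 h⁻¹; fraction remaining f = e^(−kτ) = e^(−0.173287×14) ≈ 0.0884.
Accumulation ratio R = 1/(1 − f) ≈ 1/0.9116 ≈ 1.0970.
Each bolus raises the concentration by D/Vd = 920/42 ≈ 21.905 μg/mL.
Steady-state peak Cmax,ss = C₀·R ≈ 21.905 × 1.0970 ≈ 24.030 μg/mL.
Steady-state trough Cmin,ss = Cmax,ss·f ≈ 24.030 × 0.0884 ≈ 2.124 μg/mL.
Trough 2.1 μg/mL vs MEC 2 μg/mL: adequate.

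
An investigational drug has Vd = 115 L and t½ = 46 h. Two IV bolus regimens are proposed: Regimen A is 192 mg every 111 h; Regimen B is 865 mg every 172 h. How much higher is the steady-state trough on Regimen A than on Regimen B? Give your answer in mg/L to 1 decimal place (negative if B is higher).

Regimen A: f = (1/2)^(111/46) ≈ 0.1878; Cmin,ss = (192/115)·f/(1−f) ≈ 0.386 mg/L.
Regimen B: f = (1/2)^(172/46) ≈ 0.0749; Cmin,ss = (865/115)·f/(1−f) ≈ 0.609 mg/L.
Difference ≈ 0.386 − 0.609 ≈ -0.223 mg/L.

-0.2 mg/L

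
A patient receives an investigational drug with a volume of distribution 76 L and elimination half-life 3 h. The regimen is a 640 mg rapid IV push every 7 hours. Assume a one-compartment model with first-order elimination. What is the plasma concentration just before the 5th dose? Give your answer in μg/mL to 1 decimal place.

f = (1/2)^(τ/t½) = (1/2)^(7/3) ≈ 0.1984.
C₀ = D/Vd = 640/76 ≈ 8.421 μg/mL.
Before the 5th dose, 4 doses have been given. Superposition: Cmin = C₀·(f + f² + … + f^4).
≈ 8.421 × (0.1984 + 0.0394 + 0.0078 + 0.0015) ≈ 8.421 × 0.2471 ≈ 2.081 μg/mL.

2.1 μg/mL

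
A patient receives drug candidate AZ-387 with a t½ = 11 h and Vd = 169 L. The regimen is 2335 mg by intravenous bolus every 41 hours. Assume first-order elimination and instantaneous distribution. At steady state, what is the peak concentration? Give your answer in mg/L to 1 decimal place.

14.9 mg/L

k = ln2/t½ = ln2/11 ≈ 0.063013 h⁻¹; fraction remaining f = e^(−kτ) = e^(−0.063013×41) ≈ 0.0755.
At steady state, accumulation factor R = 1/(1 − e^(−kτ)) ≈ 1.0817.
Each bolus raises the concentration by D/Vd = 2335/169 ≈ 13.817 mg/L.
Steady-state peak Cmax,ss = C₀·R ≈ 13.817 × 1.0817 ≈ 14.946 mg/L.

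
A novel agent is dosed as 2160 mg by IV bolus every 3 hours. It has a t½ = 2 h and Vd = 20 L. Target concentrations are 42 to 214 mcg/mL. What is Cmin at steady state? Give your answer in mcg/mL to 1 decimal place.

59.1 mcg/mL

τ/t½ = 3/2 ≈ 1.5, so fraction remaining f = (1/2)^(3/2) ≈ 0.3536.
Single-dose peak C₀ = D/Vd = 2160/20 ≈ 108.000 mcg/mL.
Steady-state trough Cmin,ss = C₀·f/(1−f) ≈ 108.000 × 0.3536/0.6464 ≈ 59.079 mcg/mL.
Trough 59.1 mcg/mL vs MEC 42 mcg/mL: adequate.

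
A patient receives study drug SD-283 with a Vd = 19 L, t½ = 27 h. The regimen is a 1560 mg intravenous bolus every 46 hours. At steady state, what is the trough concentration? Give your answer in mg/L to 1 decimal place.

36.4 mg/L

Over one 46-h interval, 46/27 ≈ 1.7037 half-lives elapse, leaving f ≈ 0.3070 of each dose.
At steady state, accumulation factor R = 1/(1 − e^(−kτ)) ≈ 1.4430.
Each bolus raises the concentration by D/Vd = 1560/19 ≈ 82.105 mg/L.
Cmax,ss = C₀/(1 − f) ≈ 82.105/0.6930 ≈ 118.478 mg/L.
Steady-state trough Cmin,ss = Cmax,ss·f ≈ 118.478 × 0.3070 ≈ 36.373 mg/L.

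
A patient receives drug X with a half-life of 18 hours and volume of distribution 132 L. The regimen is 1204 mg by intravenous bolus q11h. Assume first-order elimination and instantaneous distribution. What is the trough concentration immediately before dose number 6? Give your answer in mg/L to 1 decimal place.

f = (1/2)^(τ/t½) = (1/2)^(11/18) ≈ 0.6547.
C₀ = D/Vd = 1204/132 ≈ 9.121 mg/L.
Before the 6th dose, 5 doses have been given. Superposition: Cmin = C₀·(f + f² + … + f^5).
≈ 9.121 × (0.6547 + 0.4286 + 0.2806 + 0.1837 + 0.1203) ≈ 9.121 × 1.6679 ≈ 15.213 mg/L.

15.2 mg/L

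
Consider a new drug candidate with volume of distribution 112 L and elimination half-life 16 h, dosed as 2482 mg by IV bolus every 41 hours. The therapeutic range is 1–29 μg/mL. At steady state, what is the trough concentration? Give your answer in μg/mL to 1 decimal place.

Over one 41-h interval, 41/16 ≈ 2.5625 half-lives elapse, leaving f ≈ 0.1693 of each dose.
Accumulation ratio R = 1/(1 − f) ≈ 1/0.8307 ≈ 1.2038.
Single-dose peak C₀ = D/Vd = 2482/112 ≈ 22.161 μg/mL.
Cmax,ss = C₀/(1 − f) ≈ 22.161/0.8307 ≈ 26.678 μg/mL.
Steady-state trough Cmin,ss = Cmax,ss·f ≈ 26.678 × 0.1693 ≈ 4.517 μg/mL.
Trough 4.5 μg/mL vs MEC 1 μg/mL: adequate.

4.5 μg/mL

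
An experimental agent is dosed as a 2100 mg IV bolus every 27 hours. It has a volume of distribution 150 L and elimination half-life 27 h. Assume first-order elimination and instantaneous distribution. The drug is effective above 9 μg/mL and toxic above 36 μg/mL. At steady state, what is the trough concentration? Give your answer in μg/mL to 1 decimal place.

14.0 μg/mL

τ = 27 h = 1 half-life, so f = (1/2)^1 = 0.5.
Accumulation ratio R = 1/(1 − f) = 1/0.5 = 2/1.
Single-dose peak C₀ = D/Vd = 2100/150 = 14 μg/mL.
Steady-state peak Cmax,ss = C₀·R = 14 × 2/1 ≈ 28.000 μg/mL.
Steady-state trough Cmin,ss = Cmax,ss·f ≈ 28.000 × 0.5 ≈ 14.000 μg/mL.
Trough 14.0 μg/mL vs MEC 9 μg/mL: adequate.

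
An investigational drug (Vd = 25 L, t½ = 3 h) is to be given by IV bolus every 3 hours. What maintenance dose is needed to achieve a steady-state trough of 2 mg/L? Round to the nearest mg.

τ/t½ = 3/3 ≈ 1, so f = (1/2)^(3/3) ≈ 0.500000.
Cmin,ss = (D/Vd)·f/(1−f), so D = Cmin,ss·Vd·(1−f)/f.
D = 2 × 25 × (1−f)/f ≈ 2 × 25 × 1.00000 ≈ 50.00 mg.

50 mg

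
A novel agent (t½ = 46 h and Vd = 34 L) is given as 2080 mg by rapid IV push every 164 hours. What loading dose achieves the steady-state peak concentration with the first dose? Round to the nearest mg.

2272 mg

f = (1/2)^(164/46) ≈ 0.084482; accumulation ratio R = 1/(1−f) ≈ 1.09228.
Loading dose to hit Cmax,ss on first dose: D_load = D_maint·R ≈ 2080 × 1.09228 ≈ 2271.94 mg.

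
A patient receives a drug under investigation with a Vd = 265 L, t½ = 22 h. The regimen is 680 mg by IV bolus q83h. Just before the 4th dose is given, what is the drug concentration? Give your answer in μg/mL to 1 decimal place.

f = (1/2)^(τ/t½) = (1/2)^(83/22) ≈ 0.0732.
C₀ = D/Vd = 680/265 ≈ 2.566 μg/mL.
Before the 4th dose, 3 doses have been given. Superposition: Cmin = C₀·(f + f² + … + f^3).
≈ 2.566 × (0.0732 + 0.0054 + 0.0004) ≈ 2.566 × 0.0790 ≈ 0.203 μg/mL.

0.2 μg/mL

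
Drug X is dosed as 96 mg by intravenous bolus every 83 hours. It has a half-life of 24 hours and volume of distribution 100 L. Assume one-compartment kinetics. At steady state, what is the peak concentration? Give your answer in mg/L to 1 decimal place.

1.1 mg/L

τ/t½ = 83/24 ≈ 3.4583, so fraction remaining f = (1/2)^(83/24) ≈ 0.0910.
Accumulation ratio R = 1/(1 − f) ≈ 1/0.9090 ≈ 1.1001.
Each bolus raises the concentration by D/Vd = 96/100 ≈ 0.960 mg/L.
Steady-state peak Cmax,ss = C₀·R ≈ 0.960 × 1.1001 ≈ 1.056 mg/L.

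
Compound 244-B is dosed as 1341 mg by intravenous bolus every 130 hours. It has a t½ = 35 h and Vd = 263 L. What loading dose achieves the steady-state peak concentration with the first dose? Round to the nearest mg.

1452 mg

f = (1/2)^(130/35) ≈ 0.076188; accumulation ratio R = 1/(1−f) ≈ 1.08247.
Loading dose to hit Cmax,ss on first dose: D_load = D_maint·R ≈ 1341 × 1.08247 ≈ 1451.59 mg.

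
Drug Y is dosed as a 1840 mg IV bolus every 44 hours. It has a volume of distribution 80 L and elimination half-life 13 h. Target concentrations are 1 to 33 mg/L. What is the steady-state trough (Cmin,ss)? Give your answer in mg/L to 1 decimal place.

2.4 mg/L

Over one 44-h interval, 44/13 ≈ 3.3846 half-lives elapse, leaving f ≈ 0.0957 of each dose.
Single-dose peak C₀ = D/Vd = 1840/80 ≈ 23.000 mg/L.
Steady-state trough Cmin,ss = C₀·f/(1−f) ≈ 23.000 × 0.0957/0.9043 ≈ 2.434 mg/L.
Trough 2.4 mg/L vs MEC 1 mg/L: adequate.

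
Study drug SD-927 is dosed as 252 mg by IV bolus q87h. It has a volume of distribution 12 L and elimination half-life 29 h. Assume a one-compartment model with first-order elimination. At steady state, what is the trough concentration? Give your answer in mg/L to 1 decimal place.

τ = 87 h = 3 half-lives, so f = (1/2)^3 = 0.125.
Accumulation ratio R = 1/(1 − f) = 1/0.875 = 8/7.
Single-dose peak C₀ = D/Vd = 252/12 = 21 mg/L.
Steady-state peak Cmax,ss = C₀·R = 21 × 8/7 ≈ 24.000 mg/L.
Steady-state trough Cmin,ss = Cmax,ss·f ≈ 24.000 × 0.125 ≈ 3.000 mg/L.

3.0 mg/L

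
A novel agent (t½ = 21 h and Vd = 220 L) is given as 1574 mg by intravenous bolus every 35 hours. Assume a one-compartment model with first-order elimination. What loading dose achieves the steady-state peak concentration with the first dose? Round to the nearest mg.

f = (1/2)^(35/21) ≈ 0.314980; accumulation ratio R = 1/(1−f) ≈ 1.45981.
Loading dose to hit Cmax,ss on first dose: D_load = D_maint·R ≈ 1574 × 1.45981 ≈ 2297.74 mg.

2298 mg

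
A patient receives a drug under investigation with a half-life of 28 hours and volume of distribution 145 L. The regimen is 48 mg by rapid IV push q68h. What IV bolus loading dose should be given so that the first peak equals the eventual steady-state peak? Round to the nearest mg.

59 mg

f = (1/2)^(68/28) ≈ 0.185749; accumulation ratio R = 1/(1−f) ≈ 1.22812.
Loading dose to hit Cmax,ss on first dose: D_load = D_maint·R ≈ 48 × 1.22812 ≈ 58.95 mg.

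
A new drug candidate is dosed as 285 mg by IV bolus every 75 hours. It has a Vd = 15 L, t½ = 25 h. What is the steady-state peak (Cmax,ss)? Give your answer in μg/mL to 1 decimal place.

The dosing interval is 3 half-lives, so f = 2^(−3) = 0.125.
Accumulation ratio R = 1/(1 − f) = 1/0.875 = 8/7.
Single-dose peak C₀ = D/Vd = 285/15 = 19 μg/mL.
Steady-state peak Cmax,ss = C₀·R = 19 × 8/7 ≈ 21.714 μg/mL.

21.7 μg/mL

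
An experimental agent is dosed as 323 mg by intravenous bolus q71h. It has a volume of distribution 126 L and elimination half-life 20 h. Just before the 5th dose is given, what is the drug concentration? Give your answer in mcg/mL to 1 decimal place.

f = (1/2)^(τ/t½) = (1/2)^(71/20) ≈ 0.0854.
C₀ = D/Vd = 323/126 ≈ 2.563 mcg/mL.
Before the 5th dose, 4 doses have been given. Superposition: Cmin = C₀·(f + f² + … + f^4).
≈ 2.563 × (0.0854 + 0.0073 + 0.0006 + 0.0001) ≈ 2.563 × 0.0934 ≈ 0.239 mcg/mL.

0.2 mcg/mL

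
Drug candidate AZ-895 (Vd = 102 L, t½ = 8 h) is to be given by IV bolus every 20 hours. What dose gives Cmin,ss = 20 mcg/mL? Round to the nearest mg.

9500 mg

τ/t½ = 20/8 ≈ 2.5, so f = (1/2)^(20/8) ≈ 0.176777.
Cmin,ss = (D/Vd)·f/(1−f), so D = Cmin,ss·Vd·(1−f)/f.
D = 20 × 102 × (1−f)/f ≈ 20 × 102 × 4.65684 ≈ 9499.95 mg.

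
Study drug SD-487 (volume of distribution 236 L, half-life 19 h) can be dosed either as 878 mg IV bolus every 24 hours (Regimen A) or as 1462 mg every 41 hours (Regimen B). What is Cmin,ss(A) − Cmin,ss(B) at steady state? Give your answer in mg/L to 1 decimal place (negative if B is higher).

0.9 mg/L

Regimen A: f = (1/2)^(24/19) ≈ 0.4166; Cmin,ss = (878/236)·f/(1−f) ≈ 2.657 mg/L.
Regimen B: f = (1/2)^(41/19) ≈ 0.2241; Cmin,ss = (1462/236)·f/(1−f) ≈ 1.789 mg/L.
Difference ≈ 2.657 − 1.789 ≈ 0.868 mg/L.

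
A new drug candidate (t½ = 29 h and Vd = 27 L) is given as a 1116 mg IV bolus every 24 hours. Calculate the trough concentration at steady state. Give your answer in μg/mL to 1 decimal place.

53.4 μg/mL

Over one 24-h interval, 24/29 ≈ 0.82759 half-lives elapse, leaving f ≈ 0.5635 of each dose.
Each bolus raises the concentration by D/Vd = 1116/27 ≈ 41.333 μg/mL.
Steady-state trough Cmin,ss = C₀·f/(1−f) ≈ 41.333 × 0.5635/0.4365 ≈ 53.359 μg/mL.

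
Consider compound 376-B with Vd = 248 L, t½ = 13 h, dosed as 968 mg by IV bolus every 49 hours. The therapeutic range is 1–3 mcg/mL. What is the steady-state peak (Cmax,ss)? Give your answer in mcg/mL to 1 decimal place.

τ/t½ = 49/13 ≈ 3.7692, so fraction remaining f = (1/2)^(49/13) ≈ 0.0733.
Accumulation ratio R = 1/(1 − f) ≈ 1/0.9267 ≈ 1.0791.
Each bolus raises the concentration by D/Vd = 968/248 ≈ 3.903 mcg/mL.
Steady-state peak Cmax,ss = C₀·R ≈ 3.903 × 1.0791 ≈ 4.212 mcg/mL.
Peak 4.2 mcg/mL vs MTC 3 mcg/mL: exceeds toxic threshold.

4.2 mcg/mL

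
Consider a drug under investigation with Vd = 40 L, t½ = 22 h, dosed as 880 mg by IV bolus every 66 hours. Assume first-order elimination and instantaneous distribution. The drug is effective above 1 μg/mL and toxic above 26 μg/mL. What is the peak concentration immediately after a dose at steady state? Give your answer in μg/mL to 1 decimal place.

25.1 μg/mL

τ = 66 h = 3 half-lives, so f = (1/2)^3 = 0.125.
At steady state, R = 1/(1 − 0.125) = 8/7.
Single-dose peak C₀ = D/Vd = 880/40 = 22 μg/mL.
Steady-state peak Cmax,ss = C₀·R = 22 × 8/7 ≈ 25.143 μg/mL.
Peak 25.1 μg/mL vs MTC 26 μg/mL: below toxic threshold.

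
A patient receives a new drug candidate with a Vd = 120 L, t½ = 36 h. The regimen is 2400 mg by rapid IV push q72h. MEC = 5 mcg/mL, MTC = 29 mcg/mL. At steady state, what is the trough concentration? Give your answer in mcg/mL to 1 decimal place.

6.7 mcg/mL

τ = 72 h = 2 half-lives, so f = (1/2)^2 = 0.25.
At steady state, R = 1/(1 − 0.25) = 4/3.
Single-dose peak C₀ = D/Vd = 2400/120 = 20 mcg/mL.
Steady-state peak Cmax,ss = C₀·R = 20 × 4/3 ≈ 26.667 mcg/mL.
Steady-state trough Cmin,ss = Cmax,ss·f ≈ 26.667 × 0.25 ≈ 6.667 mcg/mL.
Trough 6.7 mcg/mL vs MEC 5 mcg/mL: adequate.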